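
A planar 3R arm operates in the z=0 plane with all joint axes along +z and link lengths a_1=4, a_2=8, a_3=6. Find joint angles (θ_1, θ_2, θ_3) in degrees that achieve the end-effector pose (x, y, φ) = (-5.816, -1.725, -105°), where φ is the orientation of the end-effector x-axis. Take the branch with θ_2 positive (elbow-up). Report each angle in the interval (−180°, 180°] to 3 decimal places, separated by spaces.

29.996 135.002 90.002

wrist centre = target − a_3·(cos φ, sin φ) = (-4.2631, 4.0706)
cos θ_2 = (34.7433−4²−8²)/(2·4·8) = -0.7071; θ_2 = 135.0023° (elbow-up)
β = atan2(4.0706,-4.2631) = 136.3235°; ψ = atan2(5.6566,-1.6571) = 106.3277°
θ_1 = β − ψ = 29.9957°
θ_3 = φ − θ_1 − θ_2 = 90.0019° (wrapped to (-180°,180°])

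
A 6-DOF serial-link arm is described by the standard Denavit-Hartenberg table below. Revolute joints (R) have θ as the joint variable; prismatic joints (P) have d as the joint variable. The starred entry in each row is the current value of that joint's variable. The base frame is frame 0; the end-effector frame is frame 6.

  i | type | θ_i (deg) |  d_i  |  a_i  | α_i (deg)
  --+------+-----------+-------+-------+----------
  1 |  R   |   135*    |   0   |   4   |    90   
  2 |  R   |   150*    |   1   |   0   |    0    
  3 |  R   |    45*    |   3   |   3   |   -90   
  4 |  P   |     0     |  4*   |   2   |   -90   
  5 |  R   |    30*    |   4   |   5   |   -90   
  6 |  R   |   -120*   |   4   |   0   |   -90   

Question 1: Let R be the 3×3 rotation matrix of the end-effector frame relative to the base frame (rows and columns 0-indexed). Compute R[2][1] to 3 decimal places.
End-effector y-axis (col 1 of R) = (0.1830,-0.1830,-0.9659)
R[2][1] = -0.9659

-0.966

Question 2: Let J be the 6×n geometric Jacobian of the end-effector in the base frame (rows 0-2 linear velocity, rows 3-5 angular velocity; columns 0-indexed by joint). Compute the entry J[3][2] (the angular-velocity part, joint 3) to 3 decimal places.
axis z_2 = (0.7071,0.7071,0.0000); lever o_n−o_2 = (4.6589,-6.0731,-0.0000)
cross product → J_v[:, 2] = (0.0000,0.0000,-7.5887)
J_ω[:, 2] = z_2
entry J[3][2] = 0.7071

0.707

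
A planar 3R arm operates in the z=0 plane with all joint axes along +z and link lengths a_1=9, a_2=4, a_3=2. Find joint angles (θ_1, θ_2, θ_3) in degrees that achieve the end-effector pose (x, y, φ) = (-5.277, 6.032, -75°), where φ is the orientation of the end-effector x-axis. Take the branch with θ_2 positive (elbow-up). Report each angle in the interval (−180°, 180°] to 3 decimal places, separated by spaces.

102.078 89.999 92.923

wrist centre = target − a_3·(cos φ, sin φ) = (-5.7946, 7.9639)
cos θ_2 = (97.0008−9²−4²)/(2·9·4) = 0.0000; θ_2 = 89.9994° (elbow-up)
β = atan2(7.9639,-5.7946) = 126.0403°; ψ = atan2(4.0000,9.0000) = 23.9624°
θ_1 = β − ψ = 102.0779°
θ_3 = φ − θ_1 − θ_2 = 92.9227° (wrapped to (-180°,180°])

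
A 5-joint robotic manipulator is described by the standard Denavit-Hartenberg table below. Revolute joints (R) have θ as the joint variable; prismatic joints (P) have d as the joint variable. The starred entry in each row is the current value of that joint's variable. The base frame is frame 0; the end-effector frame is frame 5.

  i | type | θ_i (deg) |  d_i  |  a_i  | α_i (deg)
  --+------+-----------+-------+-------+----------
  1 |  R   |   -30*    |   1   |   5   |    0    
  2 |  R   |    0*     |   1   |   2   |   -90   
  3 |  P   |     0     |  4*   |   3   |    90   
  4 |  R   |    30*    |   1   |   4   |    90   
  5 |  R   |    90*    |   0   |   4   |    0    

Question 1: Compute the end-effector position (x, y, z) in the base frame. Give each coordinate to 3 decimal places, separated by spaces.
after link 1: o_1 = (4.3301, -2.5000, 1.0000)
after link 2: o_2 = (6.0622, -3.5000, 2.0000)
after link 3: o_3 = (10.6603, -1.5359, 2.0000)
after link 4: o_4 = (14.6603, -1.5359, 3.0000)
after link 5: o_5 = (14.6603, -1.5359, 7.0000)

14.660 -1.536 7.000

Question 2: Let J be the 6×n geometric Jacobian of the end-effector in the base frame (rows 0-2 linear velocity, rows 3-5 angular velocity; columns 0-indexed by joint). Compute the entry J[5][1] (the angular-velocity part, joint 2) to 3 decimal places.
1.000

axis z_1 = (0.0000,0.0000,1.0000); lever o_n−o_1 = (10.3301,0.9641,6.0000)
cross product → J_v[:, 1] = (-0.9641,10.3301,0.0000)
J_ω[:, 1] = z_1
entry J[5][1] = 1.0000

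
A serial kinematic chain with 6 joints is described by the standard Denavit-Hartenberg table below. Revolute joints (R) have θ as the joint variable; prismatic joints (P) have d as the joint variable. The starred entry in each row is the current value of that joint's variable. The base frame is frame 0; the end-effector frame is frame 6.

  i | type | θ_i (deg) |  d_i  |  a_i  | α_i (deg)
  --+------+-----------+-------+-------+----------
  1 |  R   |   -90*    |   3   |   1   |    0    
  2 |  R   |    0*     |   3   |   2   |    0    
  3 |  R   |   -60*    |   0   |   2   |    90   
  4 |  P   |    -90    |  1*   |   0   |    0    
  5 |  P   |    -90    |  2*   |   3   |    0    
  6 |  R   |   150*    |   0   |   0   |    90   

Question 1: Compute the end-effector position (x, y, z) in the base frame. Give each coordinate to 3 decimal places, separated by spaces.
-0.634 0.098 6.000

after link 1: o_1 = (0.0000, -1.0000, 3.0000)
after link 2: o_2 = (0.0000, -3.0000, 6.0000)
after link 3: o_3 = (-1.7321, -4.0000, 6.0000)
after link 4: o_4 = (-2.2321, -3.1340, 6.0000)
after link 5: o_5 = (-0.6340, 0.0981, 6.0000)
after link 6: o_6 = (-0.6340, 0.0981, 6.0000)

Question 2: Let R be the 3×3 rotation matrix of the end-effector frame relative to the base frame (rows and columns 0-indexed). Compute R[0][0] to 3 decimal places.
End-effector x-axis (col 0 of R) = (-0.7500,-0.4330,-0.5000)
R[0][0] = -0.7500

-0.750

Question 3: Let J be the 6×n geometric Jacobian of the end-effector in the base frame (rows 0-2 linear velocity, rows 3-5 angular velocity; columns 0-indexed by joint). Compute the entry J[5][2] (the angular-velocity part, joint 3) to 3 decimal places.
1.000

axis z_2 = (0.0000,0.0000,1.0000); lever o_n−o_2 = (-0.6340,3.0981,0.0000)
cross product → J_v[:, 2] = (-3.0981,-0.6340,0.0000)
J_ω[:, 2] = z_2
entry J[5][2] = 1.0000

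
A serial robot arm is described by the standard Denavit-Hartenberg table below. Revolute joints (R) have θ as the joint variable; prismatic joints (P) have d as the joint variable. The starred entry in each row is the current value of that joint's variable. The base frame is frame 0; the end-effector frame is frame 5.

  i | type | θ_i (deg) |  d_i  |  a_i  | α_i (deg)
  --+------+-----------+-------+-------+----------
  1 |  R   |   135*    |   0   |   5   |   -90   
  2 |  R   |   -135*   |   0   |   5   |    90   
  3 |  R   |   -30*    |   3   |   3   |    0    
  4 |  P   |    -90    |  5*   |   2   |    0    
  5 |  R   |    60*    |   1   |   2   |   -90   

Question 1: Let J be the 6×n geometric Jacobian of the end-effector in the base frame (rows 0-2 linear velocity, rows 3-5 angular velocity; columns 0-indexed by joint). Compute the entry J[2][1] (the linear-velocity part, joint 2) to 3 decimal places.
axis z_1 = (-0.7071,-0.7071,0.0000); lever o_n−o_1 = (11.8092,-4.7889,-0.9913)
cross product → J_v[:, 1] = (0.7010,-0.7010,11.7366)
J_ω[:, 1] = z_1
entry J[2][1] = 11.7366

11.737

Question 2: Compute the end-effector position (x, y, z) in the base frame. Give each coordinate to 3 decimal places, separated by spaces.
8.274 -1.253 -0.991

after link 1: o_1 = (-3.5355, 3.5355, 0.0000)
after link 2: o_2 = (-1.0355, 1.0355, 3.5355)
after link 3: o_3 = (2.8242, -0.7028, 3.2513)
after link 4: o_4 = (6.0489, -1.4781, -0.9913)
after link 5: o_5 = (8.2737, -1.2534, -0.9913)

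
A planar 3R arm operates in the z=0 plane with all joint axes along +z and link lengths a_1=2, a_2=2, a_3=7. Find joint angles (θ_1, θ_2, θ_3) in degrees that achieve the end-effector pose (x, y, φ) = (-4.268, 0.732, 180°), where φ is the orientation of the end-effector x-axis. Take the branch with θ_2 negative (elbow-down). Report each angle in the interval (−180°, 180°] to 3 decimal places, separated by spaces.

wrist centre = target − a_3·(cos φ, sin φ) = (2.7320, 0.7320)
cos θ_2 = (7.9996−2²−2²)/(2·2·2) = -0.0000; θ_2 = -90.0025° (elbow-down)
β = atan2(0.7320,2.7320) = 14.9993°; ψ = atan2(-2.0000,1.9999) = -45.0013°
θ_1 = β − ψ = 60.0005°
θ_3 = φ − θ_1 − θ_2 = -149.9980° (wrapped to (-180°,180°])

60.001 -90.003 -149.998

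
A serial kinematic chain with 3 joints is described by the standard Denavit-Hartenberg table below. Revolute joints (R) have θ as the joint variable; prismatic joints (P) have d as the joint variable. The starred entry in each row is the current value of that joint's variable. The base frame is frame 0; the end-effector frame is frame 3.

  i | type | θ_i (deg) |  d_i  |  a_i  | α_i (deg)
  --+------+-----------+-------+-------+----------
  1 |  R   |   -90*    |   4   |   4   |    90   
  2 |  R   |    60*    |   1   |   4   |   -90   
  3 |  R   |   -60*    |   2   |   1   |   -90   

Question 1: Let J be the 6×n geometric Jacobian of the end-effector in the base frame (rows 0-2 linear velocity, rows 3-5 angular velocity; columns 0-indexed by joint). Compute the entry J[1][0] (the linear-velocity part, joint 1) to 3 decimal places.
-1.866

axis z_0 = ẑ; lever o_n−o_0 = (-1.8660,-4.5179,8.8971)
cross product → J_v[:, 0] = (4.5179,-1.8660,0.0000)
J_ω[:, 0] = z_0
entry J[1][0] = -1.8660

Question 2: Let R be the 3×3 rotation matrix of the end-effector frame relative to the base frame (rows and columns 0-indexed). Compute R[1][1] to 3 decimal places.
-0.866

End-effector y-axis (col 1 of R) = (0.0000,-0.8660,-0.5000)
R[1][1] = -0.8660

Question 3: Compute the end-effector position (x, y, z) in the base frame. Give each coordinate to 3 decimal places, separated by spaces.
-1.866 -4.518 8.897

after link 1: o_1 = (0.0000, -4.0000, 4.0000)
after link 2: o_2 = (-1.0000, -6.0000, 7.4641)
after link 3: o_3 = (-1.8660, -4.5179, 8.8971)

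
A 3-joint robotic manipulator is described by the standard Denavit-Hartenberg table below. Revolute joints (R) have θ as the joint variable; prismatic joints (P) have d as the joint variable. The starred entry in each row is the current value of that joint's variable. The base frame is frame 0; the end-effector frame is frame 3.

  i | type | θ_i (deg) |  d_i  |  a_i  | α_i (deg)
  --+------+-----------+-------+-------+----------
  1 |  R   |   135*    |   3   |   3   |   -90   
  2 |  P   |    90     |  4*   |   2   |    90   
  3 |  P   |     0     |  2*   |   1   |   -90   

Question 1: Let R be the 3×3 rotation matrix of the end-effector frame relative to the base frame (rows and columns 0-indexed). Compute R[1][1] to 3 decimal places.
End-effector y-axis (col 1 of R) = (0.7071,-0.7071,-0.0000)
R[1][1] = -0.7071

-0.707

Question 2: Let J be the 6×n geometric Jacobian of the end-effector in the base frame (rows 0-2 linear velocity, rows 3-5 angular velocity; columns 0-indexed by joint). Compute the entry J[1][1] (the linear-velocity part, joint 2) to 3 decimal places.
-0.707

prismatic axis z_1 = (-0.7071,-0.7071,0.0000)
J_v[:, 1] = z_1; J_ω[:, 1] = (0,0,0)
entry J[1][1] = -0.7071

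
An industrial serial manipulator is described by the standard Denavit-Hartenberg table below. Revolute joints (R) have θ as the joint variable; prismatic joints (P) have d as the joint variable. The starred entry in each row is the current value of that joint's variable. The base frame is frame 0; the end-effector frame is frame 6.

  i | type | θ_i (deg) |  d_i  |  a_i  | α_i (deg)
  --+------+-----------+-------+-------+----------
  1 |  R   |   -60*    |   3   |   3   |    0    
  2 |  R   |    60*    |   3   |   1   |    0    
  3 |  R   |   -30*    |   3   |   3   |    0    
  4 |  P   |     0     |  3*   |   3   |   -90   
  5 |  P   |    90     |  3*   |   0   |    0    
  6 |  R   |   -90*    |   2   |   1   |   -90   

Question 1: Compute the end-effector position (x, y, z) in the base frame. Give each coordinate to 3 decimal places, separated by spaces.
after link 1: o_1 = (1.5000, -2.5981, 3.0000)
after link 2: o_2 = (2.5000, -2.5981, 6.0000)
after link 3: o_3 = (5.0981, -4.0981, 9.0000)
after link 4: o_4 = (7.6962, -5.5981, 12.0000)
after link 5: o_5 = (9.1962, -3.0000, 12.0000)
after link 6: o_6 = (11.0622, -1.7679, 12.0000)

11.062 -1.768 12.000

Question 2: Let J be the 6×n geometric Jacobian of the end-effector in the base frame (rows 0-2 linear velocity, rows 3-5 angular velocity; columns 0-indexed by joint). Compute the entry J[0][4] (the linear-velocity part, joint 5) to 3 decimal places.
0.500

prismatic axis z_4 = (0.5000,0.8660,0.0000)
J_v[:, 4] = z_4; J_ω[:, 4] = (0,0,0)
entry J[0][4] = 0.5000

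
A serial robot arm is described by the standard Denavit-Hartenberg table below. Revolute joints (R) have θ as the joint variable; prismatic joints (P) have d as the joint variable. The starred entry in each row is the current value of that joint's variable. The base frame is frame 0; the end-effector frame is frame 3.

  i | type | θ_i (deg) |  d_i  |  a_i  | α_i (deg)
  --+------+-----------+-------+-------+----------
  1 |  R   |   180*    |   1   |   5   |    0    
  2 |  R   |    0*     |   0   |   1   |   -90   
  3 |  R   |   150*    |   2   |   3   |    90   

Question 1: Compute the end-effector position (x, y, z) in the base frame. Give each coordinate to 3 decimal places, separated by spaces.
-3.402 -2.000 -0.500

after link 1: o_1 = (-5.0000, 0.0000, 1.0000)
after link 2: o_2 = (-6.0000, 0.0000, 1.0000)
after link 3: o_3 = (-3.4019, -2.0000, -0.5000)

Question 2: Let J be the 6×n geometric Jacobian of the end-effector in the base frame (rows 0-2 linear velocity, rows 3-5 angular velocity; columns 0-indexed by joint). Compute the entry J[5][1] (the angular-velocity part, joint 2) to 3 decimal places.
1.000

axis z_1 = (0.0000,0.0000,1.0000); lever o_n−o_1 = (1.5981,-2.0000,-1.5000)
cross product → J_v[:, 1] = (2.0000,1.5981,-0.0000)
J_ω[:, 1] = z_1
entry J[5][1] = 1.0000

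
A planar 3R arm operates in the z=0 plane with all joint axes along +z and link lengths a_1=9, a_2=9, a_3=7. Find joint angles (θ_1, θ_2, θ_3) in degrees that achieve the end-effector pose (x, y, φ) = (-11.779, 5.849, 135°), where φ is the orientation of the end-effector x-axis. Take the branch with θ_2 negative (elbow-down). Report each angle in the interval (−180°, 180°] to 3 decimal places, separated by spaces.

wrist centre = target − a_3·(cos φ, sin φ) = (-6.8293, 0.8993)
cos θ_2 = (47.4473−9²−9²)/(2·9·9) = -0.7071; θ_2 = -135.0007° (elbow-down)
β = atan2(0.8993,-6.8293) = 172.4986°; ψ = atan2(-6.3639,2.6360) = -67.5003°
θ_1 = β − ψ = 239.9990°
θ_3 = φ − θ_1 − θ_2 = 30.0017° (wrapped to (-180°,180°])

-120.001 -135.001 30.002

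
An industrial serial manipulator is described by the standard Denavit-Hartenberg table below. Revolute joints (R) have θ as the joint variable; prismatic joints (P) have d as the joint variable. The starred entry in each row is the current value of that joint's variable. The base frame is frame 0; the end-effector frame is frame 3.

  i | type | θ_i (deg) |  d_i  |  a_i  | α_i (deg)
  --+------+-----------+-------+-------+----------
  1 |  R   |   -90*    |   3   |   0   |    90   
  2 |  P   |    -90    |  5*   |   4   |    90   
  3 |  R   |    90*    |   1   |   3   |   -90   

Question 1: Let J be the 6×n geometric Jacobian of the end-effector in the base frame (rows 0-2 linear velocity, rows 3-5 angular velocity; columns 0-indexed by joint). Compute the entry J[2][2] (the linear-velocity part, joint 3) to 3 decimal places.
axis z_2 = (-0.0000,1.0000,-0.0000); lever o_n−o_2 = (-3.0000,1.0000,-0.0000)
cross product → J_v[:, 2] = (-0.0000,0.0000,3.0000)
J_ω[:, 2] = z_2
entry J[2][2] = 3.0000

3.000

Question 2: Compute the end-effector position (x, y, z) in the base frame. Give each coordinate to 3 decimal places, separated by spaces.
-8.000 1.000 -1.000

after link 1: o_1 = (0.0000, 0.0000, 3.0000)
after link 2: o_2 = (-5.0000, -0.0000, -1.0000)
after link 3: o_3 = (-8.0000, 1.0000, -1.0000)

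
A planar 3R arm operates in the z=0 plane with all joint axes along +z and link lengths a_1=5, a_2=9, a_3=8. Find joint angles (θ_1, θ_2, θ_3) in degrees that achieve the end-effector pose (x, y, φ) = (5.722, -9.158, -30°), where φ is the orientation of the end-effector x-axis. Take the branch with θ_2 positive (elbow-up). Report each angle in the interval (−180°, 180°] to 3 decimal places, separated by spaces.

wrist centre = target − a_3·(cos φ, sin φ) = (-1.2062, -5.1580)
cos θ_2 = (28.0599−5²−9²)/(2·5·9) = -0.8660; θ_2 = 149.9972° (elbow-up)
β = atan2(-5.1580,-1.2062) = -103.1621°; ψ = atan2(4.5004,-2.7940) = 121.8336°
θ_1 = β − ψ = -224.9958°
θ_3 = φ − θ_1 − θ_2 = 44.9986° (wrapped to (-180°,180°])

135.004 149.997 44.999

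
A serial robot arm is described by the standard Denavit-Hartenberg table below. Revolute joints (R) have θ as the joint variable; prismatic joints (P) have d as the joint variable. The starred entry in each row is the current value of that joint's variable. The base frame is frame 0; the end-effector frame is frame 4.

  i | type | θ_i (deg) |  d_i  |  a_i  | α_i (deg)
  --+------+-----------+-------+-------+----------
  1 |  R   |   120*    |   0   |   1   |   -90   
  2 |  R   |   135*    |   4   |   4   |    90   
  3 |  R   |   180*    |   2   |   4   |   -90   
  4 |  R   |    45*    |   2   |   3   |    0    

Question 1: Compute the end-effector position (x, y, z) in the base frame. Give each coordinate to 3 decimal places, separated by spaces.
-2.939 1.091 1.586

after link 1: o_1 = (-0.5000, 0.8660, 0.0000)
after link 2: o_2 = (-2.5499, -3.5835, -2.8284)
after link 3: o_3 = (-4.6712, 0.0908, -1.4142)
after link 4: o_4 = (-2.9392, 1.0908, 1.5858)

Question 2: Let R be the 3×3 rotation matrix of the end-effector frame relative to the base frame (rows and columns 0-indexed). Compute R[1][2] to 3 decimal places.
End-effector z-axis (col 2 of R) = (0.8660,0.5000,-0.0000)
R[1][2] = 0.5000

0.500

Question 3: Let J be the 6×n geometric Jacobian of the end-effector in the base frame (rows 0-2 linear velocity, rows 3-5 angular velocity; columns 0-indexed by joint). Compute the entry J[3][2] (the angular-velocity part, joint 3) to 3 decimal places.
axis z_2 = (-0.3536,0.6124,-0.7071); lever o_n−o_2 = (-0.3893,4.6742,4.4142)
cross product → J_v[:, 2] = (6.0083,1.8359,-1.4142)
J_ω[:, 2] = z_2
entry J[3][2] = -0.3536

-0.354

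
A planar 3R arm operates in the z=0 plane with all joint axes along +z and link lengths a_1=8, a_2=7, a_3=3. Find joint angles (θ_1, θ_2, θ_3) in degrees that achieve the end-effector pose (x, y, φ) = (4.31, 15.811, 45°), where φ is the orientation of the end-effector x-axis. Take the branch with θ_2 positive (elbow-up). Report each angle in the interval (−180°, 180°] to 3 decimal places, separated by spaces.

59.999 44.999 -59.998

wrist centre = target − a_3·(cos φ, sin φ) = (2.1887, 13.6897)
cos θ_2 = (192.1976−8²−7²)/(2·8·7) = 0.7071; θ_2 = 44.9988° (elbow-up)
β = atan2(13.6897,2.1887) = 80.9165°; ψ = atan2(4.9496,12.9499) = 20.9177°
θ_1 = β − ψ = 59.9989°
θ_3 = φ − θ_1 − θ_2 = -59.9977° (wrapped to (-180°,180°])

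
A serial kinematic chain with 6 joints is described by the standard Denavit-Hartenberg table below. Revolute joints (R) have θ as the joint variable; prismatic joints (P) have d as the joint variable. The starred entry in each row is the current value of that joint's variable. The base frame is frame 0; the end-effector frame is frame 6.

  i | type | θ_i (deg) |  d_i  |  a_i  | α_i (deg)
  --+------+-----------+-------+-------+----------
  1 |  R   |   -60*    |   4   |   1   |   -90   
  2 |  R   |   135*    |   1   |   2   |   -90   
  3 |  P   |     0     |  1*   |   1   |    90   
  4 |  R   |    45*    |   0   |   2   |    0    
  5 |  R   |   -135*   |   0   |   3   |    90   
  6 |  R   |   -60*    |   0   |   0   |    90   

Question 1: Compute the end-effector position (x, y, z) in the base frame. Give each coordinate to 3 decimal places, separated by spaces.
0.012 1.978 0.464

after link 1: o_1 = (0.5000, -0.8660, 4.0000)
after link 2: o_2 = (0.6589, 0.8587, 2.5858)
after link 3: o_3 = (-0.0482, 2.0835, 2.5858)
after link 4: o_4 = (-1.0482, 3.8155, 2.5858)
after link 5: o_5 = (0.0125, 1.9784, 0.4645)
after link 6: o_6 = (0.0125, 1.9784, 0.4645)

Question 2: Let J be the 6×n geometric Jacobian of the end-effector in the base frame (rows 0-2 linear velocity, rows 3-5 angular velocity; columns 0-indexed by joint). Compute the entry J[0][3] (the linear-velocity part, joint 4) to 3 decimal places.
axis z_3 = (0.8660,0.5000,0.0000); lever o_n−o_3 = (0.0607,-0.1051,-2.1213)
cross product → J_v[:, 3] = (-1.0607,1.8371,-0.1213)
J_ω[:, 3] = z_3
entry J[0][3] = -1.0607

-1.061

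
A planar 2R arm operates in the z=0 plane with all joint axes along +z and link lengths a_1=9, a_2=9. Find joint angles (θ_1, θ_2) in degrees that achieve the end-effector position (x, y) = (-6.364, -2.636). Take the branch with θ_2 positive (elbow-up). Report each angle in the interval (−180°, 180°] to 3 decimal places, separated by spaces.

135.000 135.000

cos θ_2 = (47.4490−9²−9²)/(2·9·9) = -0.7071; θ_2 = 134.9999° (elbow-up)
β = atan2(-2.6360,-6.3640) = -157.5004°; ψ = atan2(6.3640,2.6361) = 67.4999°
θ_1 = β − ψ = -225.0004°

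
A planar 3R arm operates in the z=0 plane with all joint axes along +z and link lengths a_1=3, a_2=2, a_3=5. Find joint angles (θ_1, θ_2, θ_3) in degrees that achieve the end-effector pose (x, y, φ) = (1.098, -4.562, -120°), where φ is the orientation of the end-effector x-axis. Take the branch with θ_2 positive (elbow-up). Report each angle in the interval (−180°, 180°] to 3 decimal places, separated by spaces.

-37.378 90.003 -172.625

wrist centre = target − a_3·(cos φ, sin φ) = (3.5980, -0.2319)
cos θ_2 = (12.9994−3²−2²)/(2·3·2) = -0.0001; θ_2 = 90.0030° (elbow-up)
β = atan2(-0.2319,3.5980) = -3.6873°; ψ = atan2(2.0000,2.9999) = 33.6910°
θ_1 = β − ψ = -37.3783°
θ_3 = φ − θ_1 − θ_2 = -172.6247° (wrapped to (-180°,180°])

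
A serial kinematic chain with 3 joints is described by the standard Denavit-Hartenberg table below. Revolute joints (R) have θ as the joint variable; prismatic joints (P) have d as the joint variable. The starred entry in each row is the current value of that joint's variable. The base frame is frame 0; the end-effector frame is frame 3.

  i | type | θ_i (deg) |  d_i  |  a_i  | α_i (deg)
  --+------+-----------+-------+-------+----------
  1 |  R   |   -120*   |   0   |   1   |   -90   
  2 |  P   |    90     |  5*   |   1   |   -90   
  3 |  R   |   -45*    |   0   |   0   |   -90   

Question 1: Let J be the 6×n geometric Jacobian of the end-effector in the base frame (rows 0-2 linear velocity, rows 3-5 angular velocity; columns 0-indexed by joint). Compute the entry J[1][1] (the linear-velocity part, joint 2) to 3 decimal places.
prismatic axis z_1 = (0.8660,-0.5000,0.0000)
J_v[:, 1] = z_1; J_ω[:, 1] = (0,0,0)
entry J[1][1] = -0.5000

-0.500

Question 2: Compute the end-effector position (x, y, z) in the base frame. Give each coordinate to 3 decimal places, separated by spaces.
after link 1: o_1 = (-0.5000, -0.8660, 0.0000)
after link 2: o_2 = (3.8301, -3.3660, -1.0000)
after link 3: o_3 = (3.8301, -3.3660, -1.0000)

3.830 -3.366 -1.000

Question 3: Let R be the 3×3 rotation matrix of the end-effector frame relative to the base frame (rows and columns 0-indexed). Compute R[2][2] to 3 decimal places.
End-effector z-axis (col 2 of R) = (-0.6124,0.3536,-0.7071)
R[2][2] = -0.7071

-0.707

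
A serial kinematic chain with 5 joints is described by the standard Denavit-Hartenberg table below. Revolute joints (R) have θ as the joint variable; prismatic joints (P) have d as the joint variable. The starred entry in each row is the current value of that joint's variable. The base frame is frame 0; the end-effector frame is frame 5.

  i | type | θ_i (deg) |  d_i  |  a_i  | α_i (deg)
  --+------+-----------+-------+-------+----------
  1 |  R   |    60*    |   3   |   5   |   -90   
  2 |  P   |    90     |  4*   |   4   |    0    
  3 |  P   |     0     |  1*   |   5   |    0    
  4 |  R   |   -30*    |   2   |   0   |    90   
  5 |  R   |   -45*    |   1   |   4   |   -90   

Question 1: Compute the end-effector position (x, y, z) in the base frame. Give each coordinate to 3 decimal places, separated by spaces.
0.027 8.391 -7.949

after link 1: o_1 = (2.5000, 4.3301, 3.0000)
after link 2: o_2 = (-0.9641, 6.3301, -1.0000)
after link 3: o_3 = (-1.8301, 6.8301, -6.0000)
after link 4: o_4 = (-3.5622, 7.8301, -6.0000)
after link 5: o_5 = (0.0274, 8.3907, -7.9495)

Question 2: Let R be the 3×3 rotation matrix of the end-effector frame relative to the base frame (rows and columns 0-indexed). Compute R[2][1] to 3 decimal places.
End-effector y-axis (col 1 of R) = (-0.4330,-0.7500,-0.5000)
R[2][1] = -0.5000

-0.500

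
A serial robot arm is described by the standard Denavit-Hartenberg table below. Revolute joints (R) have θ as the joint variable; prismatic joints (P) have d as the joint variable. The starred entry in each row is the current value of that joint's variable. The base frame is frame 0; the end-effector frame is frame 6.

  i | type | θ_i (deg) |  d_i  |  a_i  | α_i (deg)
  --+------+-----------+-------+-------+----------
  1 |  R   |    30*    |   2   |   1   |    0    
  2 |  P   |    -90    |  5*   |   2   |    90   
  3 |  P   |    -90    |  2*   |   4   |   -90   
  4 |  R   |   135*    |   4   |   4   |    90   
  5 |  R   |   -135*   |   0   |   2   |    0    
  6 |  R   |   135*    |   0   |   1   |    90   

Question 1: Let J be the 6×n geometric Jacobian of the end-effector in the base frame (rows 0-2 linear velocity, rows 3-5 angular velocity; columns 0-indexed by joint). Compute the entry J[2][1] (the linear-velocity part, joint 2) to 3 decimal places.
prismatic axis z_1 = (0.0000,0.0000,1.0000)
J_v[:, 1] = z_1; J_ω[:, 1] = (0,0,0)
entry J[2][1] = 1.0000

1.000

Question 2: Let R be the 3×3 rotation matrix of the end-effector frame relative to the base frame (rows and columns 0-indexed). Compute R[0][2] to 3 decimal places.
End-effector z-axis (col 2 of R) = (-0.5000,0.8660,-0.0000)
R[0][2] = -0.5000

-0.500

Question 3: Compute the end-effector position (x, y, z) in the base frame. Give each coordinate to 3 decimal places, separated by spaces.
3.623 -3.204 5.536

after link 1: o_1 = (0.8660, 0.5000, 2.0000)
after link 2: o_2 = (1.8660, -1.2321, 7.0000)
after link 3: o_3 = (0.1340, -2.2321, 3.0000)
after link 4: o_4 = (4.5835, -4.2819, 5.8284)
after link 5: o_5 = (3.0103, -3.5572, 4.8284)
after link 6: o_6 = (3.6227, -3.2036, 5.5355)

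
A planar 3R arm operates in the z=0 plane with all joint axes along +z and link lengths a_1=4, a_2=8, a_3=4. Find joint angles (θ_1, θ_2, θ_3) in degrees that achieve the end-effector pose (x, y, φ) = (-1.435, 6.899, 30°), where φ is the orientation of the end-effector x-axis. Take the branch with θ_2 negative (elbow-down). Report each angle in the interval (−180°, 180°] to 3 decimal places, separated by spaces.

-135.001 -119.999 -75.001

wrist centre = target − a_3·(cos φ, sin φ) = (-4.8991, 4.8990)
cos θ_2 = (48.0014−4²−8²)/(2·4·8) = -0.5000; θ_2 = -119.9986° (elbow-down)
β = atan2(4.8990,-4.8991) = 135.0006°; ψ = atan2(-6.9283,0.0002) = -89.9986°
θ_1 = β − ψ = 224.9991°
θ_3 = φ − θ_1 − θ_2 = -75.0006° (wrapped to (-180°,180°])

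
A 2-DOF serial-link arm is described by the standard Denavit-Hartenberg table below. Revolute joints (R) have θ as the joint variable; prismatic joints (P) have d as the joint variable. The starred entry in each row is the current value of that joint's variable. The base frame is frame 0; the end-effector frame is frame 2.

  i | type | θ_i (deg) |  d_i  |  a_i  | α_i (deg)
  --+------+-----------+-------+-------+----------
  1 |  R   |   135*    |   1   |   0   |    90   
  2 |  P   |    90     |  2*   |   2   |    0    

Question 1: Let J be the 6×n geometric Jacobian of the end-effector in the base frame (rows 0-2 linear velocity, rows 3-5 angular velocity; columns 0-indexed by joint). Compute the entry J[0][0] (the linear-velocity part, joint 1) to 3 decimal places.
-1.414

axis z_0 = ẑ; lever o_n−o_0 = (1.4142,1.4142,3.0000)
cross product → J_v[:, 0] = (-1.4142,1.4142,0.0000)
J_ω[:, 0] = z_0
entry J[0][0] = -1.4142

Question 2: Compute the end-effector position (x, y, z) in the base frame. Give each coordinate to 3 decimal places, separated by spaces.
after link 1: o_1 = (0.0000, 0.0000, 1.0000)
after link 2: o_2 = (1.4142, 1.4142, 3.0000)

1.414 1.414 3.000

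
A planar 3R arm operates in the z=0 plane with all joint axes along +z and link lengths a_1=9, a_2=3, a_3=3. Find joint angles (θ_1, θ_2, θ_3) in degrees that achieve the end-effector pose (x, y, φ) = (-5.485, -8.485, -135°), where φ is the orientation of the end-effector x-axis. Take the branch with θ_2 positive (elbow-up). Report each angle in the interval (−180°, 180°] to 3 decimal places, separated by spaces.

-134.997 135.008 -135.011

wrist centre = target − a_3·(cos φ, sin φ) = (-3.3637, -6.3637)
cos θ_2 = (51.8108−9²−3²)/(2·9·3) = -0.7072; θ_2 = 135.0082° (elbow-up)
β = atan2(-6.3637,-3.3637) = -117.8598°; ψ = atan2(2.1210,6.8784) = 17.1377°
θ_1 = β − ψ = -134.9975°
θ_3 = φ − θ_1 − θ_2 = -135.0107° (wrapped to (-180°,180°])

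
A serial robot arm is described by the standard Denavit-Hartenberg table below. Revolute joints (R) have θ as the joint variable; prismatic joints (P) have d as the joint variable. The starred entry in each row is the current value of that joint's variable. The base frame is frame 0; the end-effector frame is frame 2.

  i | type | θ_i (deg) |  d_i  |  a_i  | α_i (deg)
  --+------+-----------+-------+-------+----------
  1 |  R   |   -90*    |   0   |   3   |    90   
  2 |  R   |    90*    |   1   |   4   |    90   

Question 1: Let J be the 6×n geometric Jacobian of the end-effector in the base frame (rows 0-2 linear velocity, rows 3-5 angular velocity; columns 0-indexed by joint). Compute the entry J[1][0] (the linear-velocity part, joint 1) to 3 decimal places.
axis z_0 = ẑ; lever o_n−o_0 = (-1.0000,-3.0000,4.0000)
cross product → J_v[:, 0] = (3.0000,-1.0000,0.0000)
J_ω[:, 0] = z_0
entry J[1][0] = -1.0000

-1.000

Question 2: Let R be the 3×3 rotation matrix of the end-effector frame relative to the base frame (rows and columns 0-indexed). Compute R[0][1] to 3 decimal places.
End-effector y-axis (col 1 of R) = (-1.0000,0.0000,0.0000)
R[0][1] = -1.0000

-1.000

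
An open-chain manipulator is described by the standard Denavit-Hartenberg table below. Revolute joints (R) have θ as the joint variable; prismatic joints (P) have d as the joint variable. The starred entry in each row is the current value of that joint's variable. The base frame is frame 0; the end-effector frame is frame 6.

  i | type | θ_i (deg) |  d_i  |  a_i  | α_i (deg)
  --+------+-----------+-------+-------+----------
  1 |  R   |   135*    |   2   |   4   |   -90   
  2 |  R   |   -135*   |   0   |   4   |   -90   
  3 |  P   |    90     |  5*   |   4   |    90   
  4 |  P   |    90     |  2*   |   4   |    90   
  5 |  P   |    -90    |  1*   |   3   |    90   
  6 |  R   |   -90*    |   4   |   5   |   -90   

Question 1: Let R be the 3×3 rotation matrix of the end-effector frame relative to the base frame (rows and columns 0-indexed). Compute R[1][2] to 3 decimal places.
End-effector z-axis (col 2 of R) = (-0.5000,0.5000,-0.7071)
R[1][2] = 0.5000

0.500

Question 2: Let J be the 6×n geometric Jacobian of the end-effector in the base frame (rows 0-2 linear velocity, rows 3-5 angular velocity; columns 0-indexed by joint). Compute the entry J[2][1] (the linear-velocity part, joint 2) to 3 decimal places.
-1.414

axis z_1 = (-0.7071,-0.7071,0.0000); lever o_n−o_1 = (-1.0000,1.0000,5.6569)
cross product → J_v[:, 1] = (-4.0000,4.0000,-1.4142)
J_ω[:, 1] = z_1
entry J[2][1] = -1.4142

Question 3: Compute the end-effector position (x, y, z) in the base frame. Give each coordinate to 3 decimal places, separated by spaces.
after link 1: o_1 = (-2.8284, 2.8284, 2.0000)
after link 2: o_2 = (-0.8284, 0.8284, 4.8284)
after link 3: o_3 = (-0.5000, 6.1569, 8.3640)
after link 4: o_4 = (-1.5000, 7.1569, 12.6066)
after link 5: o_5 = (-2.2929, 9.3640, 10.4853)
after link 6: o_6 = (-3.8284, 3.8284, 7.6569)

-3.828 3.828 7.657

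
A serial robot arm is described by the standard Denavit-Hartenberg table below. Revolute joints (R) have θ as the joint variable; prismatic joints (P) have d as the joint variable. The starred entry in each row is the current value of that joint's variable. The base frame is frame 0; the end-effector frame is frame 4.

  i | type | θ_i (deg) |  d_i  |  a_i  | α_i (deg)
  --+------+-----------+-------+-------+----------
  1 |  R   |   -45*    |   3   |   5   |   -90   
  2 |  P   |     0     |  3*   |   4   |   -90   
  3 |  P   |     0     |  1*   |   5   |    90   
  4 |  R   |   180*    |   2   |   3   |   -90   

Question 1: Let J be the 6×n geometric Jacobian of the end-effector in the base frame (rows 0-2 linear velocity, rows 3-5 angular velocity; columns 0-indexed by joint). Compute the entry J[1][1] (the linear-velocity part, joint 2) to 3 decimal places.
0.707

prismatic axis z_1 = (0.7071,0.7071,0.0000)
J_v[:, 1] = z_1; J_ω[:, 1] = (0,0,0)
entry J[1][1] = 0.7071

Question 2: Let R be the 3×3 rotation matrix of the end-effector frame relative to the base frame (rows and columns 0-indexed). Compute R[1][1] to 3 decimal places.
-0.707

End-effector y-axis (col 1 of R) = (-0.7071,-0.7071,0.0000)
R[1][1] = -0.7071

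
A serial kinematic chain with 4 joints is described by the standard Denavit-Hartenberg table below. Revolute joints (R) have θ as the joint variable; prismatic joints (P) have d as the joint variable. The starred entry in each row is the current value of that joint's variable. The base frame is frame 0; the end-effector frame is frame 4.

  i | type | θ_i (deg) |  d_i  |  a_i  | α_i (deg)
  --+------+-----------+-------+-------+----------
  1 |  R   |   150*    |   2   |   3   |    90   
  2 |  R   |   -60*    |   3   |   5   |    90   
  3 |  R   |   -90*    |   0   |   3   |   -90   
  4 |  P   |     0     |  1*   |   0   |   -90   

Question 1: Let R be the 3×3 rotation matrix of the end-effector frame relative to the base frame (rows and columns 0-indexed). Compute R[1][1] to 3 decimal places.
End-effector y-axis (col 1 of R) = (0.4330,-0.2500,0.8660)
R[1][1] = -0.2500

-0.250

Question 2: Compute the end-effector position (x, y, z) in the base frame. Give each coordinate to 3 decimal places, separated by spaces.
after link 1: o_1 = (-2.5981, 1.5000, 2.0000)
after link 2: o_2 = (-3.2631, 5.3481, -2.3301)
after link 3: o_3 = (-4.7631, 2.7500, -2.3301)
after link 4: o_4 = (-5.1962, 3.0000, -3.1962)

-5.196 3.000 -3.196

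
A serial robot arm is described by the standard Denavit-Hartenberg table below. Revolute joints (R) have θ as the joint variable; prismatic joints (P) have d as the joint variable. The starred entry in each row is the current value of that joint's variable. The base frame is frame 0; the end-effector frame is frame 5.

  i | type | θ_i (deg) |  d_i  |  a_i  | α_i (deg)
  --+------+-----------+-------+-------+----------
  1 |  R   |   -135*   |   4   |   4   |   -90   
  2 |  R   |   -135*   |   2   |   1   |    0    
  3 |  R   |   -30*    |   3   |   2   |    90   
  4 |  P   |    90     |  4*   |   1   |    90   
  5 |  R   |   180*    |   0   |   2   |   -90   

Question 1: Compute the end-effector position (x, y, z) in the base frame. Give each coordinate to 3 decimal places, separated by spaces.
after link 1: o_1 = (-2.8284, -2.8284, 4.0000)
after link 2: o_2 = (-0.9142, -3.7426, 4.7071)
after link 3: o_3 = (2.5731, -4.4979, 5.2247)
after link 4: o_4 = (4.0123, -4.4730, 1.3610)
after link 5: o_5 = (2.5981, -3.0588, 1.3610)

2.598 -3.059 1.361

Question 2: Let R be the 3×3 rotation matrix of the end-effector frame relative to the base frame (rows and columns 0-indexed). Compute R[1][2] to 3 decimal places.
-0.183

End-effector z-axis (col 2 of R) = (-0.1830,-0.1830,0.9659)
R[1][2] = -0.1830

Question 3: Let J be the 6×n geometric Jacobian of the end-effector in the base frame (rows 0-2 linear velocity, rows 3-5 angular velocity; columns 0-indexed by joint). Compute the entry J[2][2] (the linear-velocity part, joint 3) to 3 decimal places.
2.967

axis z_2 = (0.7071,-0.7071,0.0000); lever o_n−o_2 = (3.5123,0.6839,-3.3461)
cross product → J_v[:, 2] = (2.3660,2.3660,2.9671)
J_ω[:, 2] = z_2
entry J[2][2] = 2.9671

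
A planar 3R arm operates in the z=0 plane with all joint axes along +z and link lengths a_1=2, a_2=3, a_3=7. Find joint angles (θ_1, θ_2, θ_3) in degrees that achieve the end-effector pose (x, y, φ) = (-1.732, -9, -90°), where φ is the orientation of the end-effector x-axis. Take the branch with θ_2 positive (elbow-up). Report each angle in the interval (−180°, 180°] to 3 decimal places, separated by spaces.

wrist centre = target − a_3·(cos φ, sin φ) = (-1.7320, -2.0000)
cos θ_2 = (6.9998−2²−3²)/(2·2·3) = -0.5000; θ_2 = 120.0010° (elbow-up)
β = atan2(-2.0000,-1.7320) = -130.8926°; ψ = atan2(2.5981,0.5000) = 79.1074°
θ_1 = β − ψ = -210.0000°
θ_3 = φ − θ_1 − θ_2 = -0.0010° (wrapped to (-180°,180°])

150.000 120.001 -0.001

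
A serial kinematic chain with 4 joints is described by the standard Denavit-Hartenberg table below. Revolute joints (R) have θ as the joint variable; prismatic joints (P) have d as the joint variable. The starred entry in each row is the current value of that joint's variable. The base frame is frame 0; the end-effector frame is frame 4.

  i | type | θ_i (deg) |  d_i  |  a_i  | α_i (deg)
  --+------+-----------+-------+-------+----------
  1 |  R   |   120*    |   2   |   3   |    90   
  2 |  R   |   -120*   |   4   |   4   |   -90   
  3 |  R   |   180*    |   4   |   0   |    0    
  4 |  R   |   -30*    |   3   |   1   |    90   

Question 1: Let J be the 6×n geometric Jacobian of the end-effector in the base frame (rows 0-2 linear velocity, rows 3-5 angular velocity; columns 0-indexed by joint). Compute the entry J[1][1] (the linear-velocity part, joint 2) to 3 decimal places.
axis z_1 = (0.8660,0.5000,0.0000); lever o_n−o_1 = (0.7835,5.6429,-6.2141)
cross product → J_v[:, 1] = (-3.1071,5.3816,4.4952)
J_ω[:, 1] = z_1
entry J[1][1] = 5.3816

5.382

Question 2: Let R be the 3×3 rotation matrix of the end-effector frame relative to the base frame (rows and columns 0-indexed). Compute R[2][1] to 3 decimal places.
End-effector y-axis (col 1 of R) = (-0.4330,0.7500,-0.5000)
R[2][1] = -0.5000

-0.500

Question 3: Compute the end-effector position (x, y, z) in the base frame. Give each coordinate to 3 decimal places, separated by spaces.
after link 1: o_1 = (-1.5000, 2.5981, 2.0000)
after link 2: o_2 = (2.9641, 2.8660, -1.4641)
after link 3: o_3 = (1.2321, 5.8660, -3.4641)
after link 4: o_4 = (-0.7165, 8.2410, -4.2141)

-0.717 8.241 -4.214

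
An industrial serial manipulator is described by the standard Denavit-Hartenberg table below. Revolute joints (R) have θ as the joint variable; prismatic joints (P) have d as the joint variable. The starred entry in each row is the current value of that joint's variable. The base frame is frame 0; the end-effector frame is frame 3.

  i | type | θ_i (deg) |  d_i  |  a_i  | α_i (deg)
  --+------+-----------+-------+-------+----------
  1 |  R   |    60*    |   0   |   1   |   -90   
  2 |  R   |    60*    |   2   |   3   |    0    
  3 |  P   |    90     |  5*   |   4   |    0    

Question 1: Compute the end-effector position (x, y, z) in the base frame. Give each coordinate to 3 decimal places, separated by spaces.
-6.544 2.665 -4.598

after link 1: o_1 = (0.5000, 0.8660, 0.0000)
after link 2: o_2 = (-0.4821, 3.1651, -2.5981)
after link 3: o_3 = (-6.5442, 2.6651, -4.5981)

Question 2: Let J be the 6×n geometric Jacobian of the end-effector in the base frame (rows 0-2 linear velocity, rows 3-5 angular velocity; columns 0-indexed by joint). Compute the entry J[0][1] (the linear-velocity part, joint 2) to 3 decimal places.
axis z_1 = (-0.8660,0.5000,0.0000); lever o_n−o_1 = (-7.0442,1.7990,-4.5981)
cross product → J_v[:, 1] = (-2.2990,-3.9821,1.9641)
J_ω[:, 1] = z_1
entry J[0][1] = -2.2990

-2.299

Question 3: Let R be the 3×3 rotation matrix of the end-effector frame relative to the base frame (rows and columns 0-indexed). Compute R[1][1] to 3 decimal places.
End-effector y-axis (col 1 of R) = (-0.2500,-0.4330,0.8660)
R[1][1] = -0.4330

-0.433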